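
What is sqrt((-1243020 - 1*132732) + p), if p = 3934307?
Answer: sqrt(2558555) ≈ 1599.5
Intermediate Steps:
sqrt((-1243020 - 1*132732) + p) = sqrt((-1243020 - 1*132732) + 3934307) = sqrt((-1243020 - 132732) + 3934307) = sqrt(-1375752 + 3934307) = sqrt(2558555)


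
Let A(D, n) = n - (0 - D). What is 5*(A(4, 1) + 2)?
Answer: 35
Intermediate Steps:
A(D, n) = D + n (A(D, n) = n - (-1)*D = n + D = D + n)
5*(A(4, 1) + 2) = 5*((4 + 1) + 2) = 5*(5 + 2) = 5*7 = 35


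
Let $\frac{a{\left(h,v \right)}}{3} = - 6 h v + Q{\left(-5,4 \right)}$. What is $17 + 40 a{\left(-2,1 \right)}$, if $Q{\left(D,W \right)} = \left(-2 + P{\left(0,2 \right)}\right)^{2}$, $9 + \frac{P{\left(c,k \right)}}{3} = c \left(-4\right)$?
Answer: $102377$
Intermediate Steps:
$P{\left(c,k \right)} = -27 - 12 c$ ($P{\left(c,k \right)} = -27 + 3 c \left(-4\right) = -27 + 3 \left(- 4 c\right) = -27 - 12 c$)
$Q{\left(D,W \right)} = 841$ ($Q{\left(D,W \right)} = \left(-2 - 27\right)^{2} = \left(-29\right)^{2} = 841$)
$a{\left(h,v \right)} = 2523 - 18 h v$ ($a{\left(h,v \right)} = 3 \left(- 6 h v + 841\right) = 3 \left(841 - 6 h v\right) = 2523 - 18 h v$)
$17 + 40 a{\left(-2,1 \right)} = 17 + 40 \left(2523 - \left(-36\right) 1\right) = 17 + 40 \left(2523 + 36\right) = 17 + 40 \cdot 2559 = 17 + 102360 = 102377$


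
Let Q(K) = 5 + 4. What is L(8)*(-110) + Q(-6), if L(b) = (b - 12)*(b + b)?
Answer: 7049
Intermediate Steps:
Q(K) = 9
L(b) = 2*b*(-12 + b) (L(b) = (-12 + b)*(2*b) = 2*b*(-12 + b))
L(8)*(-110) + Q(-6) = (2*8*(-12 + 8))*(-110) + 9 = (2*8*(-4))*(-110) + 9 = -64*(-110) + 9 = 7040 + 9 = 7049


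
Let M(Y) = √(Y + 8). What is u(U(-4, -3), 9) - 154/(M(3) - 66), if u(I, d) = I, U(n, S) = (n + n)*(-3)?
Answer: 10404/395 + 14*√11/395 ≈ 26.457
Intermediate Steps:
U(n, S) = -6*n (U(n, S) = (2*n)*(-3) = -6*n)
M(Y) = √(8 + Y)
u(U(-4, -3), 9) - 154/(M(3) - 66) = -6*(-4) - 154/(√(8 + 3) - 66) = 24 - 154/(√11 - 66) = 24 - 154/(-66 + √11)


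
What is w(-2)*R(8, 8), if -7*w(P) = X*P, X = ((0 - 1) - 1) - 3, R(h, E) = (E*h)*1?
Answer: -640/7 ≈ -91.429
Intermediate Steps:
R(h, E) = E*h
X = -5 (X = (-1 - 1) - 3 = -2 - 3 = -5)
w(P) = 5*P/7 (w(P) = -(-5)*P/7 = 5*P/7)
w(-2)*R(8, 8) = ((5/7)*(-2))*(8*8) = -10/7*64 = -640/7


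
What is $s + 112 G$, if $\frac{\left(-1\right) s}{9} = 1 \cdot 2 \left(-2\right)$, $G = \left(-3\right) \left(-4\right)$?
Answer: $1380$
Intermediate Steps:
$G = 12$
$s = 36$ ($s = - 9 \cdot 1 \cdot 2 \left(-2\right) = - 9 \cdot 2 \left(-2\right) = \left(-9\right) \left(-4\right) = 36$)
$s + 112 G = 36 + 112 \cdot 12 = 36 + 1344 = 1380$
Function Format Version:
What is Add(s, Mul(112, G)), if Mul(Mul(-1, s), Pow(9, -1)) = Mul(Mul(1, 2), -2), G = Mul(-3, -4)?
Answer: 1380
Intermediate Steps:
G = 12
s = 36 (s = Mul(-9, Mul(Mul(1, 2), -2)) = Mul(-9, Mul(2, -2)) = Mul(-9, -4) = 36)
Add(s, Mul(112, G)) = Add(36, Mul(112, 12)) = Add(36, 1344) = 1380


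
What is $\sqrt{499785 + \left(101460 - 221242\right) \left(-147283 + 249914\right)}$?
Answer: $i \sqrt{12292846657} \approx 1.1087 \cdot 10^{5} i$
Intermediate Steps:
$\sqrt{499785 + \left(101460 - 221242\right) \left(-147283 + 249914\right)} = \sqrt{499785 - 12293346442} = \sqrt{-12292846657} = i \sqrt{12292846657}$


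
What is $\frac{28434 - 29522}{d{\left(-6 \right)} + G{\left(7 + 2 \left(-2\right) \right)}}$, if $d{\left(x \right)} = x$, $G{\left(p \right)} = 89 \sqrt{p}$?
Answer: $- \frac{2176}{7909} - \frac{96832 \sqrt{3}}{23727} \approx -7.3438$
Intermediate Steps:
$\frac{28434 - 29522}{d{\left(-6 \right)} + G{\left(7 + 2 \left(-2\right) \right)}} = \frac{28434 - 29522}{-6 + 89 \sqrt{7 + 2 \left(-2\right)}} = - \frac{1088}{-6 + 89 \sqrt{7 - 4}} = - \frac{1088}{-6 + 89 \sqrt{3}}$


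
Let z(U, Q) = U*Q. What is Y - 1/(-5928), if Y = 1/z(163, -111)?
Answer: 4055/35751768 ≈ 0.00011342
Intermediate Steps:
z(U, Q) = Q*U
Y = -1/18093 (Y = 1/(-111*163) = 1/(-18093) = -1/18093 ≈ -5.5270e-5)
Y - 1/(-5928) = -1/18093 - 1/(-5928) = -1/18093 - 1*(-1/5928) = -1/18093 + 1/5928 = 4055/35751768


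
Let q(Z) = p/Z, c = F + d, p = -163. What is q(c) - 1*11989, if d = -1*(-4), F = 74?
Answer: -935305/78 ≈ -11991.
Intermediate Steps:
d = 4
c = 78 (c = 74 + 4 = 78)
q(Z) = -163/Z
q(c) - 1*11989 = -163/78 - 1*11989 = -163*1/78 - 11989 = -163/78 - 11989 = -935305/78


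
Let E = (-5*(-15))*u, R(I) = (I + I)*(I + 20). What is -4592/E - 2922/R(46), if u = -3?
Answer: 4537529/227700 ≈ 19.928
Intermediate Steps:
R(I) = 2*I*(20 + I) (R(I) = (2*I)*(20 + I) = 2*I*(20 + I))
E = -225 (E = -5*(-15)*(-3) = 75*(-3) = -225)
-4592/E - 2922/R(46) = -4592/(-225) - 2922*1/(92*(20 + 46)) = -4592*(-1/225) - 2922/(2*46*66) = 4592/225 - 2922/6072 = 4592/225 - 2922*1/6072 = 4592/225 - 487/1012 = 4537529/227700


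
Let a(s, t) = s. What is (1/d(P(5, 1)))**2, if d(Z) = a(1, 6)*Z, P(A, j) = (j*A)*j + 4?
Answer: 1/81 ≈ 0.012346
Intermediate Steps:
P(A, j) = 4 + A*j**2 (P(A, j) = (A*j)*j + 4 = A*j**2 + 4 = 4 + A*j**2)
d(Z) = Z (d(Z) = 1*Z = Z)
(1/d(P(5, 1)))**2 = (1/(4 + 5*1**2))**2 = (1/(4 + 5*1))**2 = (1/(4 + 5))**2 = (1/9)**2 = 1/81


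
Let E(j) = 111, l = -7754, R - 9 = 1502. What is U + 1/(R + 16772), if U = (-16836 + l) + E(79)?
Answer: -447549556/18283 ≈ -24479.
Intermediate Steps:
R = 1511 (R = 9 + 1502 = 1511)
U = -24479 (U = (-16836 - 7754) + 111 = -24590 + 111 = -24479)
U + 1/(R + 16772) = -24479 + 1/(1511 + 16772) = -24479 + 1/18283 = -447549556/18283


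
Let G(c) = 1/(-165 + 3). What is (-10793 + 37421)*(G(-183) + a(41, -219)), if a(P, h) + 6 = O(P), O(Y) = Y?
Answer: 25159022/27 ≈ 9.3182e+5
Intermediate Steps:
G(c) = -1/162 (G(c) = 1/(-162) = -1/162)
a(P, h) = -6 + P
(-10793 + 37421)*(G(-183) + a(41, -219)) = (-10793 + 37421)*(-1/162 + (-6 + 41)) = 26628*(-1/162 + 35) = 26628*(5669/162) = 25159022/27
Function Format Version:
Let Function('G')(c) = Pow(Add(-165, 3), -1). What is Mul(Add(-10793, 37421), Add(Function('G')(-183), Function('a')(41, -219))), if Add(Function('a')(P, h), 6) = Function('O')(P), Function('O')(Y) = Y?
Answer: Rational(25159022, 27) ≈ 9.3182e+5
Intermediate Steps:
Function('G')(c) = Rational(-1, 162) (Function('G')(c) = Pow(-162, -1) = Rational(-1, 162))
Function('a')(P, h) = Add(-6, P)
Mul(Add(-10793, 37421), Add(Function('G')(-183), Function('a')(41, -219))) = Mul(Add(-10793, 37421), Add(Rational(-1, 162), Add(-6, 41))) = Mul(26628, Add(Rational(-1, 162), 35)) = Mul(26628, Rational(5669, 162)) = Rational(25159022, 27)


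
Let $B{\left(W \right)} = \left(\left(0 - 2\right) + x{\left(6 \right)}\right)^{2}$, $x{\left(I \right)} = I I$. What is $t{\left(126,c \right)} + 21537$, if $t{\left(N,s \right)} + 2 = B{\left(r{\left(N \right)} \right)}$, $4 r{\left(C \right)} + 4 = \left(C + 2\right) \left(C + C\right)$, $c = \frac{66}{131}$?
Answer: $22691$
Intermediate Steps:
$x{\left(I \right)} = I^{2}$
$c = \frac{66}{131}$ ($c = 66 \cdot \frac{1}{131} = \frac{66}{131} \approx 0.50382$)
$r{\left(C \right)} = -1 + \frac{C \left(2 + C\right)}{2}$ ($r{\left(C \right)} = -1 + \frac{\left(C + 2\right) \left(C + C\right)}{4} = -1 + \frac{\left(2 + C\right) 2 C}{4} = -1 + \frac{2 C \left(2 + C\right)}{4} = -1 + \frac{C \left(2 + C\right)}{2}$)
$B{\left(W \right)} = 1156$ ($B{\left(W \right)} = \left(\left(0 - 2\right) + 6^{2}\right)^{2} = \left(-2 + 36\right)^{2} = 34^{2} = 1156$)
$t{\left(N,s \right)} = 1154$ ($t{\left(N,s \right)} = -2 + 1156 = 1154$)
$t{\left(126,c \right)} + 21537 = 1154 + 21537 = 22691$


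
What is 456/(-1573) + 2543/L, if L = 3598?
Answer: 2359451/5659654 ≈ 0.41689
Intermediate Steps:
456/(-1573) + 2543/L = 456/(-1573) + 2543/3598 = 456*(-1/1573) + 2543*(1/3598) = -456/1573 + 2543/3598 = 2359451/5659654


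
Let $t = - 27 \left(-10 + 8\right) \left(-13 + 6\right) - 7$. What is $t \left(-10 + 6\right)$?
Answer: $1540$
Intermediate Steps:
$t = -385$ ($t = - 27 \left(\left(-2\right) \left(-7\right)\right) - 7 = \left(-27\right) 14 - 7 = -378 - 7 = -385$)
$t \left(-10 + 6\right) = - 385 \left(-10 + 6\right) = \left(-385\right) \left(-4\right) = 1540$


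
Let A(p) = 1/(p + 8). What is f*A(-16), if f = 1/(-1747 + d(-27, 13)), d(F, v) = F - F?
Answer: 1/13976 ≈ 7.1551e-5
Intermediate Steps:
d(F, v) = 0
A(p) = 1/(8 + p)
f = -1/1747 (f = 1/(-1747 + 0) = 1/(-1747) = -1/1747 ≈ -0.00057241)
f*A(-16) = -1/(1747*(8 - 16)) = -1/1747/(-8) = -1/1747*(-1/8) = 1/13976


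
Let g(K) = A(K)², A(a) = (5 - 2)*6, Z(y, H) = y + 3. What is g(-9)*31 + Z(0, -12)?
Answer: 10047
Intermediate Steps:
Z(y, H) = 3 + y
A(a) = 18 (A(a) = 3*6 = 18)
g(K) = 324 (g(K) = 18² = 324)
g(-9)*31 + Z(0, -12) = 324*31 + (3 + 0) = 10044 + 3 = 10047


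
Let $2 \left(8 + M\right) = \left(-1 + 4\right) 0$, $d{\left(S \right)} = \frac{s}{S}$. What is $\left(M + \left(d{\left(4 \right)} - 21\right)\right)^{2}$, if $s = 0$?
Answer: $841$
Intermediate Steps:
$d{\left(S \right)} = 0$ ($d{\left(S \right)} = \frac{0}{S} = 0$)
$M = -8$ ($M = -8 + \frac{\left(-1 + 4\right) 0}{2} = -8 + \frac{3 \cdot 0}{2} = -8 + \frac{1}{2} \cdot 0 = -8 + 0 = -8$)
$\left(M + \left(d{\left(4 \right)} - 21\right)\right)^{2} = \left(-8 + \left(0 - 21\right)\right)^{2} = \left(-8 - 21\right)^{2} = \left(-29\right)^{2} = 841$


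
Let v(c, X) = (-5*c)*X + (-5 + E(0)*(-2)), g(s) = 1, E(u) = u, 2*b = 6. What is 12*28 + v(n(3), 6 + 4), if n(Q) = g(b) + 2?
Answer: 181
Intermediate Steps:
b = 3 (b = (½)*6 = 3)
n(Q) = 3 (n(Q) = 1 + 2 = 3)
v(c, X) = -5 - 5*X*c (v(c, X) = (-5*c)*X + (-5 + 0*(-2)) = -5*X*c + (-5 + 0) = -5*X*c - 5 = -5 - 5*X*c)
12*28 + v(n(3), 6 + 4) = 12*28 + (-5 - 5*(6 + 4)*3) = 336 + (-5 - 5*10*3) = 336 + (-5 - 150) = 336 - 155 = 181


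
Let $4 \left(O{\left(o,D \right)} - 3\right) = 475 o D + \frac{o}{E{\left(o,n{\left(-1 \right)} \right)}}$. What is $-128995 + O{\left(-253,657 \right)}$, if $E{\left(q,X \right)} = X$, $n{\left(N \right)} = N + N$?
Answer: $- \frac{158941633}{8} \approx -1.9868 \cdot 10^{7}$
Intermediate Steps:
$n{\left(N \right)} = 2 N$
$O{\left(o,D \right)} = 3 - \frac{o}{8} + \frac{475 D o}{4}$ ($O{\left(o,D \right)} = 3 + \frac{475 o D + \frac{o}{2 \left(-1\right)}}{4} = 3 + \frac{475 D o + \frac{o}{-2}}{4} = 3 + \frac{475 D o + o \left(- \frac{1}{2}\right)}{4} = 3 + \frac{475 D o - \frac{o}{2}}{4} = 3 + \frac{- \frac{o}{2} + 475 D o}{4} = 3 + \left(- \frac{o}{8} + \frac{475 D o}{4}\right) = 3 - \frac{o}{8} + \frac{475 D o}{4}$)
$-128995 + O{\left(-253,657 \right)} = -128995 + \left(3 - - \frac{253}{8} + \frac{475}{4} \cdot 657 \left(-253\right)\right) = -128995 + \left(3 + \frac{253}{8} - \frac{78954975}{4}\right) = -128995 - \frac{157909673}{8} = - \frac{158941633}{8}$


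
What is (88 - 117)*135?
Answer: -3915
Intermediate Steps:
(88 - 117)*135 = -29*135 = -3915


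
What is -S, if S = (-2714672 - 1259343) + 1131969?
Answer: 2842046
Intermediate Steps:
S = -2842046 (S = -3974015 + 1131969 = -2842046)
-S = -1*(-2842046) = 2842046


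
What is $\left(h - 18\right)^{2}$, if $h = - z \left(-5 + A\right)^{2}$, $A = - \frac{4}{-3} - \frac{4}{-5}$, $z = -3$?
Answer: $\frac{249001}{5625} \approx 44.267$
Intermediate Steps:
$A = \frac{32}{15}$ ($A = \left(-4\right) \left(- \frac{1}{3}\right) - - \frac{4}{5} = \frac{4}{3} + \frac{4}{5} = \frac{32}{15} \approx 2.1333$)
$h = \frac{1849}{75}$ ($h = \left(-1\right) \left(-3\right) \left(-5 + \frac{32}{15}\right)^{2} = 3 \left(- \frac{43}{15}\right)^{2} = 3 \cdot \frac{1849}{225} = \frac{1849}{75} \approx 24.653$)
$\left(h - 18\right)^{2} = \left(\frac{1849}{75} - 18\right)^{2} = \left(\frac{499}{75}\right)^{2} = \frac{249001}{5625}$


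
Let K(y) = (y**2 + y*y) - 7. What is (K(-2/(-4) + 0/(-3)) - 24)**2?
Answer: 3721/4 ≈ 930.25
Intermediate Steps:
K(y) = -7 + 2*y**2 (K(y) = (y**2 + y**2) - 7 = 2*y**2 - 7 = -7 + 2*y**2)
(K(-2/(-4) + 0/(-3)) - 24)**2 = ((-7 + 2*(-2/(-4) + 0/(-3))**2) - 24)**2 = ((-7 + 2*(-2*(-1/4) + 0*(-1/3))**2) - 24)**2 = ((-7 + 2*(1/2 + 0)**2) - 24)**2 = ((-7 + 2*(1/2)**2) - 24)**2 = ((-7 + 2*(1/4)) - 24)**2 = ((-7 + 1/2) - 24)**2 = (-13/2 - 24)**2 = (-61/2)**2 = 3721/4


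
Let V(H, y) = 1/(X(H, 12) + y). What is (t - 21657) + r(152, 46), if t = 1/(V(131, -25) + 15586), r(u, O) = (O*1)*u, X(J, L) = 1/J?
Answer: -748331966671/51028433 ≈ -14665.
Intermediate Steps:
V(H, y) = 1/(y + 1/H) (V(H, y) = 1/(1/H + y) = 1/(y + 1/H))
r(u, O) = O*u
t = 3274/51028433 (t = 1/(131/(1 + 131*(-25)) + 15586) = 1/(131/(1 - 3275) + 15586) = 1/(131/(-3274) + 15586) = 1/(131*(-1/3274) + 15586) = 1/(-131/3274 + 15586) = 1/(51028433/3274) = 3274/51028433 ≈ 6.4160e-5)
(t - 21657) + r(152, 46) = (3274/51028433 - 21657) + 46*152 = -1105122770207/51028433 + 6992 = -748331966671/51028433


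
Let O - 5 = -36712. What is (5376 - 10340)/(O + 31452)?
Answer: 4964/5255 ≈ 0.94462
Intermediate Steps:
O = -36707 (O = 5 - 36712 = -36707)
(5376 - 10340)/(O + 31452) = (5376 - 10340)/(-36707 + 31452) = -4964/(-5255) = -4964*(-1/5255) = 4964/5255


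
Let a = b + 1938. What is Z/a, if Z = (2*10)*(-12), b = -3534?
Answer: 20/133 ≈ 0.15038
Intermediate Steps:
Z = -240 (Z = 20*(-12) = -240)
a = -1596 (a = -3534 + 1938 = -1596)
Z/a = -240/(-1596) = -240*(-1/1596) = 20/133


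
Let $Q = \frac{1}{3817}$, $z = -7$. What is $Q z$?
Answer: $- \frac{7}{3817} \approx -0.0018339$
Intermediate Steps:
$Q = \frac{1}{3817} \approx 0.00026199$
$Q z = \frac{1}{3817} \left(-7\right) = - \frac{7}{3817}$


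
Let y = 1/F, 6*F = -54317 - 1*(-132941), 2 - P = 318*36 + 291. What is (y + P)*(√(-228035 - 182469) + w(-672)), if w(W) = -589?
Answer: 90589170083/13104 - 3537437881*I*√194/6552 ≈ 6.9131e+6 - 7.52e+6*I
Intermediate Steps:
P = -11737 (P = 2 - (318*36 + 291) = 2 - (11448 + 291) = 2 - 1*11739 = 2 - 11739 = -11737)
F = 13104 (F = (-54317 - 1*(-132941))/6 = (-54317 + 132941)/6 = (⅙)*78624 = 13104)
y = 1/13104 ≈ 7.6313e-5
(y + P)*(√(-228035 - 182469) + w(-672)) = (1/13104 - 11737)*(√(-228035 - 182469) - 589) = -153801647*(√(-410504) - 589)/13104 = -153801647*(46*I*√194 - 589)/13104 = -153801647*(-589 + 46*I*√194)/13104 = 90589170083/13104 - 3537437881*I*√194/6552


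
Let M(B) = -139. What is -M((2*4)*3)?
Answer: 139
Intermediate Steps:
-M((2*4)*3) = -1*(-139) = 139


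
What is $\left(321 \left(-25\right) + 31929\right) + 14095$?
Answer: $37999$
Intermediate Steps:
$\left(321 \left(-25\right) + 31929\right) + 14095 = \left(-8025 + 31929\right) + 14095 = 23904 + 14095 = 37999$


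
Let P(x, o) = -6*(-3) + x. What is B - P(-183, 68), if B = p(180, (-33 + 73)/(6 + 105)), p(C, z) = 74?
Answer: 239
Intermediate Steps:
P(x, o) = 18 + x
B = 74
B - P(-183, 68) = 74 - (18 - 183) = 74 - 1*(-165) = 74 + 165 = 239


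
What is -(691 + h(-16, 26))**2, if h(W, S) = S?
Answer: -514089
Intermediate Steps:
-(691 + h(-16, 26))**2 = -(691 + 26)**2 = -1*717**2 = -1*514089 = -514089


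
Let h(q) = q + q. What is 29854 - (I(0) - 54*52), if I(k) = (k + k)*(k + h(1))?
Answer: 32662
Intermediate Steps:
h(q) = 2*q
I(k) = 2*k*(2 + k) (I(k) = (k + k)*(k + 2*1) = (2*k)*(k + 2) = (2*k)*(2 + k) = 2*k*(2 + k))
29854 - (I(0) - 54*52) = 29854 - (2*0*(2 + 0) - 54*52) = 29854 - (2*0*2 - 2808) = 29854 - (0 - 2808) = 29854 - 1*(-2808) = 29854 + 2808 = 32662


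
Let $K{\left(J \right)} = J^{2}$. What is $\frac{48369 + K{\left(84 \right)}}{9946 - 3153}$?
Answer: $\frac{55425}{6793} \approx 8.1591$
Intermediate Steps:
$\frac{48369 + K{\left(84 \right)}}{9946 - 3153} = \frac{48369 + 84^{2}}{9946 - 3153} = \frac{48369 + 7056}{6793} = 55425 \cdot \frac{1}{6793} = \frac{55425}{6793}$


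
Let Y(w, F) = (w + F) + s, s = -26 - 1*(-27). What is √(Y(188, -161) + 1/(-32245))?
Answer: √29112688455/32245 ≈ 5.2915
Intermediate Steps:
s = 1 (s = -26 + 27 = 1)
Y(w, F) = 1 + F + w (Y(w, F) = (w + F) + 1 = (F + w) + 1 = 1 + F + w)
√(Y(188, -161) + 1/(-32245)) = √((1 - 161 + 188) + 1/(-32245)) = √(28 - 1/32245) = √(902859/32245) = √29112688455/32245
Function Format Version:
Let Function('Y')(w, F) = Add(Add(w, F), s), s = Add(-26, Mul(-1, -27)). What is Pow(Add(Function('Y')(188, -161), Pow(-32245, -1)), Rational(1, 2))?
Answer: Mul(Rational(1, 32245), Pow(29112688455, Rational(1, 2))) ≈ 5.2915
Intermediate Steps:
s = 1 (s = Add(-26, 27) = 1)
Function('Y')(w, F) = Add(1, F, w) (Function('Y')(w, F) = Add(Add(w, F), 1) = Add(Add(F, w), 1) = Add(1, F, w))
Pow(Add(Function('Y')(188, -161), Pow(-32245, -1)), Rational(1, 2)) = Pow(Add(Add(1, -161, 188), Pow(-32245, -1)), Rational(1, 2)) = Pow(Add(28, Rational(-1, 32245)), Rational(1, 2)) = Pow(Rational(902859, 32245), Rational(1, 2)) = Mul(Rational(1, 32245), Pow(29112688455, Rational(1, 2)))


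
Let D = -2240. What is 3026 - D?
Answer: 5266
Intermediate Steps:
3026 - D = 3026 - 1*(-2240) = 3026 + 2240 = 5266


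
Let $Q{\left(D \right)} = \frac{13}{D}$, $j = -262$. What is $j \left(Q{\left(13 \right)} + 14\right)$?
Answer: $-3930$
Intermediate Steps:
$j \left(Q{\left(13 \right)} + 14\right) = - 262 \left(\frac{13}{13} + 14\right) = - 262 \left(13 \cdot \frac{1}{13} + 14\right) = - 262 \left(1 + 14\right) = \left(-262\right) 15 = -3930$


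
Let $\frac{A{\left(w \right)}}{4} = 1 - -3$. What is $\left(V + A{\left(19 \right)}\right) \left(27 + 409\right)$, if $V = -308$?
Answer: $-127312$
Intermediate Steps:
$A{\left(w \right)} = 16$ ($A{\left(w \right)} = 4 \left(1 - -3\right) = 4 \left(1 + 3\right) = 4 \cdot 4 = 16$)
$\left(V + A{\left(19 \right)}\right) \left(27 + 409\right) = \left(-308 + 16\right) \left(27 + 409\right) = \left(-292\right) 436 = -127312$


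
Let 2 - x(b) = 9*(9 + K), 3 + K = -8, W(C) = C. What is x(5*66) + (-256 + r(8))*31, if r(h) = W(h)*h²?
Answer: 7956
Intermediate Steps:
K = -11 (K = -3 - 8 = -11)
x(b) = 20 (x(b) = 2 - 9*(9 - 11) = 2 - 9*(-2) = 2 - 1*(-18) = 2 + 18 = 20)
r(h) = h³ (r(h) = h*h² = h³)
x(5*66) + (-256 + r(8))*31 = 20 + (-256 + 8³)*31 = 20 + (-256 + 512)*31 = 20 + 256*31 = 20 + 7936 = 7956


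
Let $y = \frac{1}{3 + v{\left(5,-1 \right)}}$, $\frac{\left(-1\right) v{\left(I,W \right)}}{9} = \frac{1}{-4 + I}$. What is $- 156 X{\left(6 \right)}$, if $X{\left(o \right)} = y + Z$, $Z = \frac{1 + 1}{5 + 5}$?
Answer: $- \frac{26}{5} \approx -5.2$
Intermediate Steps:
$v{\left(I,W \right)} = - \frac{9}{-4 + I}$
$y = - \frac{1}{6}$ ($y = \frac{1}{3 - \frac{9}{-4 + 5}} = \frac{1}{3 - \frac{9}{1}} = \frac{1}{3 - 9} = \frac{1}{-6} = - \frac{1}{6} \approx -0.16667$)
$Z = \frac{1}{5}$ ($Z = \frac{2}{10} = 2 \cdot \frac{1}{10} = \frac{1}{5} \approx 0.2$)
$X{\left(o \right)} = \frac{1}{30}$ ($X{\left(o \right)} = - \frac{1}{6} + \frac{1}{5} = \frac{1}{30}$)
$- 156 X{\left(6 \right)} = \left(-156\right) \frac{1}{30} = - \frac{26}{5}$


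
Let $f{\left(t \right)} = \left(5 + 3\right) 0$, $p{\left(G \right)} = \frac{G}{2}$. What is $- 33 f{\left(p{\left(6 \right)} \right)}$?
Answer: $0$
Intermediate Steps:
$p{\left(G \right)} = \frac{G}{2}$ ($p{\left(G \right)} = G \frac{1}{2} = \frac{G}{2}$)
$f{\left(t \right)} = 0$ ($f{\left(t \right)} = 8 \cdot 0 = 0$)
$- 33 f{\left(p{\left(6 \right)} \right)} = \left(-33\right) 0 = 0$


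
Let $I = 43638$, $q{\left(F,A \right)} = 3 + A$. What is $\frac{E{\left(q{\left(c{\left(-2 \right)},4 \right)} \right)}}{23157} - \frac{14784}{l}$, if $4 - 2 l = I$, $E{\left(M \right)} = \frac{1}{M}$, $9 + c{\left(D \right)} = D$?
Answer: $\frac{2396493433}{3536513883} \approx 0.67764$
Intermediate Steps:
$c{\left(D \right)} = -9 + D$
$l = -21817$ ($l = 2 - 21819 = -21817$)
$\frac{E{\left(q{\left(c{\left(-2 \right)},4 \right)} \right)}}{23157} - \frac{14784}{l} = \frac{1}{\left(3 + 4\right) 23157} - \frac{14784}{-21817} = \frac{1}{7} \cdot \frac{1}{23157} - - \frac{14784}{21817} = \frac{1}{7} \cdot \frac{1}{23157} + \frac{14784}{21817} = \frac{1}{162099} + \frac{14784}{21817} = \frac{2396493433}{3536513883}$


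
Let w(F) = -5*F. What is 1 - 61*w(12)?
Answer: 3661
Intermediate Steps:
1 - 61*w(12) = 1 - (-305)*12 = 1 - 61*(-60) = 1 + 3660 = 3661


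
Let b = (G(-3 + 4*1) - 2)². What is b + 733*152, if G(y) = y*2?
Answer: 111416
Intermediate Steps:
G(y) = 2*y
b = 0 (b = (2*(-3 + 4*1) - 2)² = (2*(-3 + 4) - 2)² = (2*1 - 2)² = (2 - 2)² = 0² = 0)
b + 733*152 = 0 + 733*152 = 0 + 111416 = 111416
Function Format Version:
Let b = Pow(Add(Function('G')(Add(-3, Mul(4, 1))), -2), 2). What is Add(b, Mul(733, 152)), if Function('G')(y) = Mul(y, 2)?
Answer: 111416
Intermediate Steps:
Function('G')(y) = Mul(2, y)
b = 0 (b = Pow(Add(Mul(2, Add(-3, Mul(4, 1))), -2), 2) = Pow(Add(Mul(2, Add(-3, 4)), -2), 2) = Pow(Add(Mul(2, 1), -2), 2) = Pow(Add(2, -2), 2) = Pow(0, 2) = 0)
Add(b, Mul(733, 152)) = Add(0, Mul(733, 152)) = Add(0, 111416) = 111416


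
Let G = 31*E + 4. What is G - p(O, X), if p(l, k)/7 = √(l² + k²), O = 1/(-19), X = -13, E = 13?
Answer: 407 - 7*√61010/19 ≈ 316.00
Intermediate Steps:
G = 407 (G = 31*13 + 4 = 403 + 4 = 407)
O = -1/19 ≈ -0.052632
p(l, k) = 7*√(k² + l²) (p(l, k) = 7*√(l² + k²) = 7*√(k² + l²))
G - p(O, X) = 407 - 7*√((-13)² + (-1/19)²) = 407 - 7*√(169 + 1/361) = 407 - 7*√(61010/361) = 407 - 7*√61010/19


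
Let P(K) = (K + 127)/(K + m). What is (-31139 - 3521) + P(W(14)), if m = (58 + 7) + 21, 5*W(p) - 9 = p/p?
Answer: -3049951/88 ≈ -34659.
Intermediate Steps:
W(p) = 2 (W(p) = 9/5 + (p/p)/5 = 9/5 + (⅕)*1 = 9/5 + ⅕ = 2)
m = 86 (m = 65 + 21 = 86)
P(K) = (127 + K)/(86 + K) (P(K) = (K + 127)/(K + 86) = (127 + K)/(86 + K))
(-31139 - 3521) + P(W(14)) = (-31139 - 3521) + (127 + 2)/(86 + 2) = -34660 + 129/88 = -3049951/88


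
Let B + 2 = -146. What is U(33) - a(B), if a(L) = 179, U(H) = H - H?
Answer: -179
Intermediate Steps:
B = -148 (B = -2 - 146 = -148)
U(H) = 0
U(33) - a(B) = 0 - 1*179 = 0 - 179 = -179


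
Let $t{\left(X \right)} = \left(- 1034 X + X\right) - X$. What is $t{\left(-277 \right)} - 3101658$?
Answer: $-2815240$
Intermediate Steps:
$t{\left(X \right)} = - 1034 X$ ($t{\left(X \right)} = - 1033 X - X = - 1034 X$)
$t{\left(-277 \right)} - 3101658 = \left(-1034\right) \left(-277\right) - 3101658 = 286418 - 3101658 = -2815240$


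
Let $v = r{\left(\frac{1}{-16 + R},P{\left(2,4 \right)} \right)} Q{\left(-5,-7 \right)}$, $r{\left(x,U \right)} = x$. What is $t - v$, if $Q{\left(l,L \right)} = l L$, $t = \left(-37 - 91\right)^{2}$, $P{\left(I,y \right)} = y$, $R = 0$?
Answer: $\frac{262179}{16} \approx 16386.0$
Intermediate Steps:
$t = 16384$ ($t = \left(-128\right)^{2} = 16384$)
$Q{\left(l,L \right)} = L l$
$v = - \frac{35}{16}$ ($v = \frac{\left(-7\right) \left(-5\right)}{-16 + 0} = \frac{1}{-16} \cdot 35 = \left(- \frac{1}{16}\right) 35 = - \frac{35}{16} \approx -2.1875$)
$t - v = 16384 - - \frac{35}{16} = 16384 + \frac{35}{16} = \frac{262179}{16}$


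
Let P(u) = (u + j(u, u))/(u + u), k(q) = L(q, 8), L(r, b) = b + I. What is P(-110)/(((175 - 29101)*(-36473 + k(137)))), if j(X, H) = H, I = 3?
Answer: 1/1054699812 ≈ 9.4814e-10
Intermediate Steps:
L(r, b) = 3 + b (L(r, b) = b + 3 = 3 + b)
k(q) = 11 (k(q) = 3 + 8 = 11)
P(u) = 1 (P(u) = (u + u)/(u + u) = (2*u)/((2*u)) = (2*u)*(1/(2*u)) = 1)
P(-110)/(((175 - 29101)*(-36473 + k(137)))) = 1/((175 - 29101)*(-36473 + 11)) = 1/(-28926*(-36462)) = 1/1054699812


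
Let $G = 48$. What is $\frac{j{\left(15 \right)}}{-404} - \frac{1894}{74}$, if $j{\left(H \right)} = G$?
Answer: $- \frac{96091}{3737} \approx -25.713$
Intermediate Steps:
$j{\left(H \right)} = 48$
$\frac{j{\left(15 \right)}}{-404} - \frac{1894}{74} = \frac{48}{-404} - \frac{1894}{74} = 48 \left(- \frac{1}{404}\right) - \frac{947}{37} = - \frac{12}{101} - \frac{947}{37} = - \frac{96091}{3737}$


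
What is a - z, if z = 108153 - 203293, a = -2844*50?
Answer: -47060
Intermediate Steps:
a = -142200
z = -95140
a - z = -142200 - 1*(-95140) = -142200 + 95140 = -47060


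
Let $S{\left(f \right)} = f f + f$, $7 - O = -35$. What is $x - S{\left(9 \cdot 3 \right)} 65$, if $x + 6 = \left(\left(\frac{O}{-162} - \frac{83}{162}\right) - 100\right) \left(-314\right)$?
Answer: $- \frac{1417801}{81} \approx -17504.0$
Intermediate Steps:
$O = 42$ ($O = 7 - -35 = 7 + 35 = 42$)
$S{\left(f \right)} = f + f^{2}$ ($S{\left(f \right)} = f^{2} + f = f + f^{2}$)
$x = \frac{2562539}{81}$ ($x = -6 + \left(\left(\frac{42}{-162} - \frac{83}{162}\right) - 100\right) \left(-314\right) = -6 + \left(\left(42 \left(- \frac{1}{162}\right) - \frac{83}{162}\right) - 100\right) \left(-314\right) = -6 + \left(\left(- \frac{7}{27} - \frac{83}{162}\right) - 100\right) \left(-314\right) = -6 + \left(- \frac{125}{162} - 100\right) \left(-314\right) = -6 - - \frac{2563025}{81} = -6 + \frac{2563025}{81} = \frac{2562539}{81} \approx 31636.0$)
$x - S{\left(9 \cdot 3 \right)} 65 = \frac{2562539}{81} - 9 \cdot 3 \left(1 + 9 \cdot 3\right) 65 = \frac{2562539}{81} - 27 \left(1 + 27\right) 65 = \frac{2562539}{81} - 27 \cdot 28 \cdot 65 = \frac{2562539}{81} - 756 \cdot 65 = \frac{2562539}{81} - 49140 = - \frac{1417801}{81}$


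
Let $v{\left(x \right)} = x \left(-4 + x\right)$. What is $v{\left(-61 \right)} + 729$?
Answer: $4694$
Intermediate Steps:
$v{\left(-61 \right)} + 729 = - 61 \left(-4 - 61\right) + 729 = \left(-61\right) \left(-65\right) + 729 = 3965 + 729 = 4694$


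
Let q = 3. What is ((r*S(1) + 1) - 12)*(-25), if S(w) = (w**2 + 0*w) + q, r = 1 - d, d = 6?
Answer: 775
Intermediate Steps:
r = -5 (r = 1 - 1*6 = 1 - 6 = -5)
S(w) = 3 + w**2 (S(w) = (w**2 + 0*w) + 3 = (w**2 + 0) + 3 = w**2 + 3 = 3 + w**2)
((r*S(1) + 1) - 12)*(-25) = ((-5*(3 + 1**2) + 1) - 12)*(-25) = ((-5*(3 + 1) + 1) - 12)*(-25) = ((-5*4 + 1) - 12)*(-25) = ((-20 + 1) - 12)*(-25) = (-19 - 12)*(-25) = -31*(-25) = 775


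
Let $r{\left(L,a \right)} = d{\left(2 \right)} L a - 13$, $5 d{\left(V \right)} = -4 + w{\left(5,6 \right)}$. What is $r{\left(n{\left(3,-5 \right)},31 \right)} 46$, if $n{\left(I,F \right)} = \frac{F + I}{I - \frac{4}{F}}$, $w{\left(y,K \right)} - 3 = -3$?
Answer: $\frac{46}{19} \approx 2.4211$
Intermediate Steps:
$w{\left(y,K \right)} = 0$ ($w{\left(y,K \right)} = 3 - 3 = 0$)
$n{\left(I,F \right)} = \frac{F + I}{I - \frac{4}{F}}$
$d{\left(V \right)} = - \frac{4}{5}$ ($d{\left(V \right)} = \frac{-4 + 0}{5} = \frac{1}{5} \left(-4\right) = - \frac{4}{5}$)
$r{\left(L,a \right)} = -13 - \frac{4 L a}{5}$ ($r{\left(L,a \right)} = - \frac{4 L}{5} a - 13 = - \frac{4 L a}{5} - 13 = -13 - \frac{4 L a}{5}$)
$r{\left(n{\left(3,-5 \right)},31 \right)} 46 = \left(-13 - \frac{4}{5} \left(- \frac{5 \left(-5 + 3\right)}{-4 - 15}\right) 31\right) 46 = \left(-13 - \frac{4}{5} \left(\left(-5\right) \frac{1}{-4 - 15} \left(-2\right)\right) 31\right) 46 = \left(-13 - \frac{4}{5} \left(\left(-5\right) \frac{1}{-19} \left(-2\right)\right) 31\right) 46 = \left(-13 - \frac{4}{5} \left(\left(-5\right) \left(- \frac{1}{19}\right) \left(-2\right)\right) 31\right) 46 = \left(-13 - \left(- \frac{8}{19}\right) 31\right) 46 = \left(-13 + \frac{248}{19}\right) 46 = \frac{1}{19} \cdot 46 = \frac{46}{19}$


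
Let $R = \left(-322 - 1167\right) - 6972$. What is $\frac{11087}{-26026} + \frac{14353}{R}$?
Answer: $- \frac{467358285}{220205986} \approx -2.1224$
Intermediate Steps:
$R = -8461$ ($R = -1489 - 6972 = -8461$)
$\frac{11087}{-26026} + \frac{14353}{R} = \frac{11087}{-26026} + \frac{14353}{-8461} = 11087 \left(- \frac{1}{26026}\right) + 14353 \left(- \frac{1}{8461}\right) = - \frac{11087}{26026} - \frac{14353}{8461} = - \frac{467358285}{220205986}$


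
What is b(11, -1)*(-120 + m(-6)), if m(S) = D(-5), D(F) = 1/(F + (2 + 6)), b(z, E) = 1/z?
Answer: -359/33 ≈ -10.879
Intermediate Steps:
D(F) = 1/(8 + F) (D(F) = 1/(F + 8) = 1/(8 + F))
m(S) = ⅓ (m(S) = 1/(8 - 5) = 1/3 = ⅓)
b(11, -1)*(-120 + m(-6)) = (-120 + ⅓)/11 = (1/11)*(-359/3) = -359/33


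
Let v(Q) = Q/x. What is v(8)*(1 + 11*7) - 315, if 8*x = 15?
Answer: 89/5 ≈ 17.800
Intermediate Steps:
x = 15/8 (x = (⅛)*15 = 15/8 ≈ 1.8750)
v(Q) = 8*Q/15 (v(Q) = Q/(15/8) = Q*(8/15) = 8*Q/15)
v(8)*(1 + 11*7) - 315 = ((8/15)*8)*(1 + 11*7) - 315 = 64*(1 + 77)/15 - 315 = (64/15)*78 - 315 = 1664/5 - 315 = 89/5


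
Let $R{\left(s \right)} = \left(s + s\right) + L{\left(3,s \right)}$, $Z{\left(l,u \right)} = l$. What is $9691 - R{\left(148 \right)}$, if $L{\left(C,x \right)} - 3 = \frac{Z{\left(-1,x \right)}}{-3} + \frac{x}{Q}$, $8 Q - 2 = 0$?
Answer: $\frac{26399}{3} \approx 8799.7$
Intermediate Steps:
$Q = \frac{1}{4}$ ($Q = \frac{1}{4} + \frac{1}{8} \cdot 0 = \frac{1}{4} + 0 = \frac{1}{4} \approx 0.25$)
$L{\left(C,x \right)} = \frac{10}{3} + 4 x$ ($L{\left(C,x \right)} = 3 + \left(- \frac{1}{-3} + x \frac{1}{\frac{1}{4}}\right) = 3 + \left(\left(-1\right) \left(- \frac{1}{3}\right) + x 4\right) = 3 + \left(\frac{1}{3} + 4 x\right) = \frac{10}{3} + 4 x$)
$R{\left(s \right)} = \frac{10}{3} + 6 s$ ($R{\left(s \right)} = \left(s + s\right) + \left(\frac{10}{3} + 4 s\right) = 2 s + \left(\frac{10}{3} + 4 s\right) = \frac{10}{3} + 6 s$)
$9691 - R{\left(148 \right)} = 9691 - \left(\frac{10}{3} + 6 \cdot 148\right) = 9691 - \left(\frac{10}{3} + 888\right) = 9691 - \frac{2674}{3} = \frac{26399}{3}$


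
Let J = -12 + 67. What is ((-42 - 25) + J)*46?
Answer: -552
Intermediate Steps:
J = 55
((-42 - 25) + J)*46 = ((-42 - 25) + 55)*46 = (-67 + 55)*46 = -12*46 = -552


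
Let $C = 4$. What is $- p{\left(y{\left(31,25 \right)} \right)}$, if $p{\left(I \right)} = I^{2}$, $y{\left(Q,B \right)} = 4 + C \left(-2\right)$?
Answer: $-16$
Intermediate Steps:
$y{\left(Q,B \right)} = -4$ ($y{\left(Q,B \right)} = 4 + 4 \left(-2\right) = 4 - 8 = -4$)
$- p{\left(y{\left(31,25 \right)} \right)} = - \left(-4\right)^{2} = \left(-1\right) 16 = -16$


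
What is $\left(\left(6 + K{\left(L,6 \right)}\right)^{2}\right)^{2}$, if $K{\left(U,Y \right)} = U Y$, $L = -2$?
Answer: $1296$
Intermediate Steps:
$\left(\left(6 + K{\left(L,6 \right)}\right)^{2}\right)^{2} = \left(\left(6 - 12\right)^{2}\right)^{2} = \left(\left(-6\right)^{2}\right)^{2} = 36^{2} = 1296$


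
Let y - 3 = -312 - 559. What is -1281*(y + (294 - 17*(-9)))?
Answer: 539301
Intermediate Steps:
y = -868 (y = 3 + (-312 - 559) = 3 - 871 = -868)
-1281*(y + (294 - 17*(-9))) = -1281*(-868 + (294 - 17*(-9))) = -1281*(-868 + (294 + 153)) = -1281*(-868 + 447) = -1281*(-421) = 539301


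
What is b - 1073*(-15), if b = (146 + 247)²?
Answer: 170544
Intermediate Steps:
b = 154449 (b = 393² = 154449)
b - 1073*(-15) = 154449 - 1073*(-15) = 154449 - 1*(-16095) = 154449 + 16095 = 170544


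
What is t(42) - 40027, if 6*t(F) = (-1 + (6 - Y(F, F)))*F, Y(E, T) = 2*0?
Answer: -39992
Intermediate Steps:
Y(E, T) = 0
t(F) = 5*F/6 (t(F) = ((-1 + (6 - 1*0))*F)/6 = ((-1 + (6 + 0))*F)/6 = ((-1 + 6)*F)/6 = (5*F)/6 = 5*F/6)
t(42) - 40027 = (5/6)*42 - 40027 = 35 - 40027 = -39992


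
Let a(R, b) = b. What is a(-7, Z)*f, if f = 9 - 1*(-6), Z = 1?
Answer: 15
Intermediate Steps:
f = 15 (f = 9 + 6 = 15)
a(-7, Z)*f = 1*15 = 15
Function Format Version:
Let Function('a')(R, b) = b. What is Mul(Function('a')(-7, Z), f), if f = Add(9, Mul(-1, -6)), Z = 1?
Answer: 15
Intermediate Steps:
f = 15 (f = Add(9, 6) = 15)
Mul(Function('a')(-7, Z), f) = Mul(1, 15) = 15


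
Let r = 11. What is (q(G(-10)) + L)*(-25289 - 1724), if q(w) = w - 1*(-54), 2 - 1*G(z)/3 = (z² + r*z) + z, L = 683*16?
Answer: -298439624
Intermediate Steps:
L = 10928
G(z) = 6 - 36*z - 3*z² (G(z) = 6 - 3*((z² + 11*z) + z) = 6 - 3*(z² + 12*z) = 6 + (-36*z - 3*z²) = 6 - 36*z - 3*z²)
q(w) = 54 + w (q(w) = w + 54 = 54 + w)
(q(G(-10)) + L)*(-25289 - 1724) = ((54 + (6 - 36*(-10) - 3*(-10)²)) + 10928)*(-25289 - 1724) = ((54 + (6 + 360 - 3*100)) + 10928)*(-27013) = ((54 + (6 + 360 - 300)) + 10928)*(-27013) = ((54 + 66) + 10928)*(-27013) = (120 + 10928)*(-27013) = 11048*(-27013) = -298439624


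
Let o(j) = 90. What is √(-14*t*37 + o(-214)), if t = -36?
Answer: 3*√2082 ≈ 136.89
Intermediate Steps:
√(-14*t*37 + o(-214)) = √(-14*(-36)*37 + 90) = √(504*37 + 90) = √(18648 + 90) = √18738 = 3*√2082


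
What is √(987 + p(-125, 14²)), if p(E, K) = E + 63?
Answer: 5*√37 ≈ 30.414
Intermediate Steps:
p(E, K) = 63 + E
√(987 + p(-125, 14²)) = √(987 + (63 - 125)) = √(987 - 62) = √925 = 5*√37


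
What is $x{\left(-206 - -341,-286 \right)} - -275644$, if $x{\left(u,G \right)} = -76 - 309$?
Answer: $275259$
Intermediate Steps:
$x{\left(u,G \right)} = -385$
$x{\left(-206 - -341,-286 \right)} - -275644 = -385 - -275644 = -385 + 275644 = 275259$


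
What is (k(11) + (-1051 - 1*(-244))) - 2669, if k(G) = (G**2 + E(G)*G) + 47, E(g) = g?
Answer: -3187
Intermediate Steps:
k(G) = 47 + 2*G**2 (k(G) = (G**2 + G*G) + 47 = (G**2 + G**2) + 47 = 2*G**2 + 47 = 47 + 2*G**2)
(k(11) + (-1051 - 1*(-244))) - 2669 = ((47 + 2*11**2) + (-1051 - 1*(-244))) - 2669 = ((47 + 2*121) + (-1051 + 244)) - 2669 = ((47 + 242) - 807) - 2669 = (289 - 807) - 2669 = -518 - 2669 = -3187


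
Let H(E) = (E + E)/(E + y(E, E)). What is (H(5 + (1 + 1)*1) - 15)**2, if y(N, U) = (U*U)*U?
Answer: 139876/625 ≈ 223.80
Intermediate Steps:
y(N, U) = U**3 (y(N, U) = U**2*U = U**3)
H(E) = 2*E/(E + E**3) (H(E) = (E + E)/(E + E**3) = (2*E)/(E + E**3) = 2*E/(E + E**3))
(H(5 + (1 + 1)*1) - 15)**2 = (2/(1 + (5 + (1 + 1)*1)**2) - 15)**2 = (2/(1 + (5 + 2*1)**2) - 15)**2 = (2/(1 + (5 + 2)**2) - 15)**2 = (2/(1 + 7**2) - 15)**2 = (2/(1 + 49) - 15)**2 = (2/50 - 15)**2 = (2*(1/50) - 15)**2 = (1/25 - 15)**2 = (-374/25)**2 = 139876/625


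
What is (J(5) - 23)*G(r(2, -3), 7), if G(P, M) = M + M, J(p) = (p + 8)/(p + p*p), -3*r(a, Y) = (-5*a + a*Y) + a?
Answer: -4739/15 ≈ -315.93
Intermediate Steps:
r(a, Y) = 4*a/3 - Y*a/3 (r(a, Y) = -((-5*a + a*Y) + a)/3 = -((-5*a + Y*a) + a)/3 = -(-4*a + Y*a)/3 = 4*a/3 - Y*a/3)
J(p) = (8 + p)/(p + p²)
G(P, M) = 2*M
(J(5) - 23)*G(r(2, -3), 7) = ((8 + 5)/(5*(1 + 5)) - 23)*(2*7) = ((⅕)*13/6 - 23)*14 = ((⅕)*(⅙)*13 - 23)*14 = (13/30 - 23)*14 = -677/30*14 = -4739/15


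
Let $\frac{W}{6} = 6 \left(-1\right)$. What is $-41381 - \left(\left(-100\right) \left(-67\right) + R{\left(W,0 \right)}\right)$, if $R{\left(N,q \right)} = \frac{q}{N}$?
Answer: $-48081$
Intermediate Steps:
$W = -36$ ($W = 6 \cdot 6 \left(-1\right) = 6 \left(-6\right) = -36$)
$-41381 - \left(\left(-100\right) \left(-67\right) + R{\left(W,0 \right)}\right) = -41381 - \left(\left(-100\right) \left(-67\right) + \frac{0}{-36}\right) = -41381 - \left(6700 + 0 \left(- \frac{1}{36}\right)\right) = -41381 - \left(6700 + 0\right) = -41381 - 6700 = -48081$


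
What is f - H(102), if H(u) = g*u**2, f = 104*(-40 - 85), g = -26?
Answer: 257504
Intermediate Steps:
f = -13000 (f = 104*(-125) = -13000)
H(u) = -26*u**2
f - H(102) = -13000 - (-26)*102**2 = -13000 - (-26)*10404 = -13000 - 1*(-270504) = -13000 + 270504 = 257504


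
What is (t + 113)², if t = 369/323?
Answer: 1359249424/104329 ≈ 13028.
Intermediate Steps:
t = 369/323 (t = 369*(1/323) = 369/323 ≈ 1.1424)
(t + 113)² = (369/323 + 113)² = (36868/323)² = 1359249424/104329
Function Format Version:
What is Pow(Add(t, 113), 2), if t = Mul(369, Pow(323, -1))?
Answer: Rational(1359249424, 104329) ≈ 13028.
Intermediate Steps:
t = Rational(369, 323) (t = Mul(369, Rational(1, 323)) = Rational(369, 323) ≈ 1.1424)
Pow(Add(t, 113), 2) = Pow(Add(Rational(369, 323), 113), 2) = Pow(Rational(36868, 323), 2) = Rational(1359249424, 104329)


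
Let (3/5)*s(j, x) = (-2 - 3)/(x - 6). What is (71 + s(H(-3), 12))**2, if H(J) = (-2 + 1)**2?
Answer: 1570009/324 ≈ 4845.7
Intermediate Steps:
H(J) = 1 (H(J) = (-1)**2 = 1)
s(j, x) = -25/(3*(-6 + x)) (s(j, x) = 5*((-2 - 3)/(x - 6))/3 = 5*(-5/(-6 + x))/3 = -25/(3*(-6 + x)))
(71 + s(H(-3), 12))**2 = (71 - 25/(-18 + 3*12))**2 = (71 - 25/(-18 + 36))**2 = (71 - 25/18)**2 = (1253/18)**2 = 1570009/324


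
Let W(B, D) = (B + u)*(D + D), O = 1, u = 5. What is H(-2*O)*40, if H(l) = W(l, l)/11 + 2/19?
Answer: -8240/209 ≈ -39.426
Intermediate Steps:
W(B, D) = 2*D*(5 + B) (W(B, D) = (B + 5)*(D + D) = (5 + B)*(2*D) = 2*D*(5 + B))
H(l) = 2/19 + 2*l*(5 + l)/11 (H(l) = (2*l*(5 + l))/11 + 2/19 = (2*l*(5 + l))*(1/11) + 2*(1/19) = 2*l*(5 + l)/11 + 2/19 = 2/19 + 2*l*(5 + l)/11)
H(-2*O)*40 = (2/19 + 2*(-2*1)*(5 - 2*1)/11)*40 = (2/19 + (2/11)*(-2)*(5 - 2))*40 = (2/19 + (2/11)*(-2)*3)*40 = (2/19 - 12/11)*40 = -206/209*40 = -8240/209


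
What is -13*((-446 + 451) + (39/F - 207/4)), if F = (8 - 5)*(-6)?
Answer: 7631/12 ≈ 635.92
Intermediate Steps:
F = -18 (F = 3*(-6) = -18)
-13*((-446 + 451) + (39/F - 207/4)) = -13*((-446 + 451) + (39/(-18) - 207/4)) = -13*(5 + (39*(-1/18) - 207*¼)) = -13*(5 + (-13/6 - 207/4)) = -13*(5 - 647/12) = -13*(-587/12) = 7631/12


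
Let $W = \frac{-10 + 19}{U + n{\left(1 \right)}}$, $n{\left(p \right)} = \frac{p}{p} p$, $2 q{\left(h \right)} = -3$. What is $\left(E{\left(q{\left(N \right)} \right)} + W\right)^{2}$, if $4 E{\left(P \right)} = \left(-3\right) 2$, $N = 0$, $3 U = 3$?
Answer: $9$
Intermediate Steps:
$U = 1$ ($U = \frac{1}{3} \cdot 3 = 1$)
$q{\left(h \right)} = - \frac{3}{2}$ ($q{\left(h \right)} = \frac{1}{2} \left(-3\right) = - \frac{3}{2}$)
$E{\left(P \right)} = - \frac{3}{2}$ ($E{\left(P \right)} = \frac{\left(-3\right) 2}{4} = \frac{1}{4} \left(-6\right) = - \frac{3}{2}$)
$n{\left(p \right)} = p$ ($n{\left(p \right)} = 1 p = p$)
$W = \frac{9}{2}$ ($W = \frac{-10 + 19}{1 + 1} = \frac{9}{2} \approx 4.5$)
$\left(E{\left(q{\left(N \right)} \right)} + W\right)^{2} = \left(- \frac{3}{2} + \frac{9}{2}\right)^{2} = 3^{2} = 9$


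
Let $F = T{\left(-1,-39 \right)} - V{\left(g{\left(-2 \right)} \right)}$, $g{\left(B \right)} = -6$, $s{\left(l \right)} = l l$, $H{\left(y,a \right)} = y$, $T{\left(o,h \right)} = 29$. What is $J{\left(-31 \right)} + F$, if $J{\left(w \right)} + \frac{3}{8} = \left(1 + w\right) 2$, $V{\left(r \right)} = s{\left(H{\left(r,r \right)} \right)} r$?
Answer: $\frac{1477}{8} \approx 184.63$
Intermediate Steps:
$s{\left(l \right)} = l^{2}$
$V{\left(r \right)} = r^{3}$ ($V{\left(r \right)} = r^{2} r = r^{3}$)
$J{\left(w \right)} = \frac{13}{8} + 2 w$ ($J{\left(w \right)} = - \frac{3}{8} + \left(1 + w\right) 2 = - \frac{3}{8} + \left(2 + 2 w\right) = \frac{13}{8} + 2 w$)
$F = 245$ ($F = 29 - \left(-6\right)^{3} = 29 - -216 = 29 + 216 = 245$)
$J{\left(-31 \right)} + F = \left(\frac{13}{8} + 2 \left(-31\right)\right) + 245 = \left(\frac{13}{8} - 62\right) + 245 = - \frac{483}{8} + 245 = \frac{1477}{8}$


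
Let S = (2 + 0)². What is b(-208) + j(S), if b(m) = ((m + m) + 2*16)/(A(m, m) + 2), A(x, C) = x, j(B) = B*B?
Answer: 1840/103 ≈ 17.864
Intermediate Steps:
S = 4 (S = 2² = 4)
j(B) = B²
b(m) = (32 + 2*m)/(2 + m) (b(m) = ((m + m) + 2*16)/(m + 2) = (2*m + 32)/(2 + m) = (32 + 2*m)/(2 + m))
b(-208) + j(S) = 2*(16 - 208)/(2 - 208) + 4² = 2*(-192)/(-206) + 16 = 2*(-1/206)*(-192) + 16 = 192/103 + 16 = 1840/103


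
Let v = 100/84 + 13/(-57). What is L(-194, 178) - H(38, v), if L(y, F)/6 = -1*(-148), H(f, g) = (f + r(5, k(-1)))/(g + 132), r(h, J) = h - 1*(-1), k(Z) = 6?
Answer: 3924385/4421 ≈ 887.67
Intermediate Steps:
r(h, J) = 1 + h (r(h, J) = h + 1 = 1 + h)
v = 128/133 (v = 100*(1/84) + 13*(-1/57) = 25/21 - 13/57 = 128/133 ≈ 0.96241)
H(f, g) = (6 + f)/(132 + g) (H(f, g) = (f + (1 + 5))/(g + 132) = (f + 6)/(132 + g) = (6 + f)/(132 + g))
L(y, F) = 888 (L(y, F) = 6*(-1*(-148)) = 6*148 = 888)
L(-194, 178) - H(38, v) = 888 - (6 + 38)/(132 + 128/133) = 888 - 44/17684/133 = 888 - 133*44/17684 = 888 - 1*1463/4421 = 888 - 1463/4421 = 3924385/4421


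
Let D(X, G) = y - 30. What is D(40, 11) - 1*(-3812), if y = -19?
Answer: 3763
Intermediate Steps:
D(X, G) = -49 (D(X, G) = -19 - 30 = -49)
D(40, 11) - 1*(-3812) = -49 - 1*(-3812) = -49 + 3812 = 3763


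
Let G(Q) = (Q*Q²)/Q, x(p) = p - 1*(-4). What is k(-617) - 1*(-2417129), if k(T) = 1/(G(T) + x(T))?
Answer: 918692721805/380076 ≈ 2.4171e+6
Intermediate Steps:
x(p) = 4 + p (x(p) = p + 4 = 4 + p)
G(Q) = Q² (G(Q) = Q³/Q = Q²)
k(T) = 1/(4 + T + T²) (k(T) = 1/(T² + (4 + T)) = 1/(4 + T + T²))
k(-617) - 1*(-2417129) = 1/(4 - 617 + (-617)²) - 1*(-2417129) = 1/(4 - 617 + 380689) + 2417129 = 1/380076 + 2417129 = 918692721805/380076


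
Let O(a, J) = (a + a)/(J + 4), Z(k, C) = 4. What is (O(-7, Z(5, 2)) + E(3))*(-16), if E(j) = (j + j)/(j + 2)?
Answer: 44/5 ≈ 8.8000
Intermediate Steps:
E(j) = 2*j/(2 + j) (E(j) = (2*j)/(2 + j) = 2*j/(2 + j))
O(a, J) = 2*a/(4 + J) (O(a, J) = (2*a)/(4 + J) = 2*a/(4 + J))
(O(-7, Z(5, 2)) + E(3))*(-16) = (2*(-7)/(4 + 4) + 2*3/(2 + 3))*(-16) = (2*(-7)/8 + 2*3/5)*(-16) = (2*(-7)*(⅛) + 2*3*(⅕))*(-16) = (-7/4 + 6/5)*(-16) = -11/20*(-16) = 44/5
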